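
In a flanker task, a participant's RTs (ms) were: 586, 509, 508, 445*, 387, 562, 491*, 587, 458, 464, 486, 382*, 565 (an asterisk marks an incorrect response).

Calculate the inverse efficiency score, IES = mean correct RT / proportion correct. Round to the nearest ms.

665 ms

Correct trials (n=10): 586, 509, 508, 387, 562, 587, 458, 464, 486, 565
Mean correct RT = 5112/10 = 511.2000 ms
Proportion correct = 10/13
IES = 511.2000 / (10/13) = 664.560 ms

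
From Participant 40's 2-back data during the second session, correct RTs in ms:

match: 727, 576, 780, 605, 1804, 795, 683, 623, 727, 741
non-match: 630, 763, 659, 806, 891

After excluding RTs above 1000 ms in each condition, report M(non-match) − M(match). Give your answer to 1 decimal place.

match: exclude 1804
M(match) = 6257/9 = 695.222
M(non-match) = 3749/5 = 749.800
Difference = 749.800 − 695.222 = 54.578 ms

54.6 ms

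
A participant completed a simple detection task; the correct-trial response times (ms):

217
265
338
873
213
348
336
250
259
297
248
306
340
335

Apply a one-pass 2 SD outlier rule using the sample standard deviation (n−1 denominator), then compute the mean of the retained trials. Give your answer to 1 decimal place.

288.6 ms

n = 14, ΣRT = 4625, M = 330.357
Σ(x−M)² = 345909.21; s = √(345909.21/13) = 163.121
Cutoffs: 330.357 ± 2·163.121 → [4.1, 656.6]
Outside: 873 → excluded.
Retained (n=13): Σ = 3752, mean = 3752/13 = 288.615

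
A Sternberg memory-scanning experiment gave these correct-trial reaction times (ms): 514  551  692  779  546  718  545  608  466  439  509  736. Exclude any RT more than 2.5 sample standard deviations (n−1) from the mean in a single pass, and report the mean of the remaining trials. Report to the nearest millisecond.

n = 12, ΣRT = 7103, M = 591.917
Σ(x−M)² = 140100.92; s = √(140100.92/11) = 112.856
Cutoffs: 591.917 ± 2.5·112.856 → [309.8, 874.1]
No RTs fall outside the cutoffs; all 12 retained. Mean = 7103/12 = 591.917

592 ms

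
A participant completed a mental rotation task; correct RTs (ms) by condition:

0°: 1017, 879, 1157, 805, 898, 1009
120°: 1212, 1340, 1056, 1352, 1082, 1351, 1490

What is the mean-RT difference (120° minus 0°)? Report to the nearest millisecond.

M(0°) = 5765/6 = 960.833
M(120°) = 8883/7 = 1269.000
Difference = 1269.000 − 960.833 = 308.167 ms

308 ms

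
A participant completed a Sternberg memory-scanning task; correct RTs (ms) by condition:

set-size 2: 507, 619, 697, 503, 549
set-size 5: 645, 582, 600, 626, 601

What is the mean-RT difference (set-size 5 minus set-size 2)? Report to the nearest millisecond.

M(set-size 2) = 2875/5 = 575.000
M(set-size 5) = 3054/5 = 610.800
Difference = 610.800 − 575.000 = 35.800 ms

36 ms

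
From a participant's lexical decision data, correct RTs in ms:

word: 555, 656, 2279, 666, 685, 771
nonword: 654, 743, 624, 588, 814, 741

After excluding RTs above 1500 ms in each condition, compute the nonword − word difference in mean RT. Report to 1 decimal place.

word: exclude 2279
M(word) = 3333/5 = 666.600
M(nonword) = 4164/6 = 694.000
Difference = 694.000 − 666.600 = 27.400 ms

27.4 ms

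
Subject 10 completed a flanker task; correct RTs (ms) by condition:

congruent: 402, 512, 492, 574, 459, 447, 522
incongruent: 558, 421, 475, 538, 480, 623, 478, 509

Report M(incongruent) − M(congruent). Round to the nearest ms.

M(congruent) = 3408/7 = 486.857
M(incongruent) = 4082/8 = 510.250
Difference = 510.250 − 486.857 = 23.393 ms

23 ms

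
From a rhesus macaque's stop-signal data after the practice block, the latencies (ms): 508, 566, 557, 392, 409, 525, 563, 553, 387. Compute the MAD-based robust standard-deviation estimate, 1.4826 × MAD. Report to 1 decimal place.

56.3 ms

Sorted: 387, 392, 409, 508, 525, 553, 557, 563, 566 → median = 525
|x − 525| sorted: 0, 17, 28, 32, 38, 41, 116, 133, 138 → MAD = 38
Robust SD ≈ 1.4826 × 38 = 56.339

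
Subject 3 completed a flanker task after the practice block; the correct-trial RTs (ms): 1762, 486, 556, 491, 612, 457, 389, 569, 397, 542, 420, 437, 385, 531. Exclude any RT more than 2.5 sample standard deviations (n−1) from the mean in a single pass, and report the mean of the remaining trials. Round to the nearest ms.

482 ms

n = 14, ΣRT = 8034, M = 573.857
Σ(x−M)² = 1588091.71; s = √(1588091.71/13) = 349.515
Cutoffs: 573.857 ± 2.5·349.515 → [-299.9, 1447.6]
Outside: 1762 → excluded.
Retained (n=13): Σ = 6272, mean = 6272/13 = 482.462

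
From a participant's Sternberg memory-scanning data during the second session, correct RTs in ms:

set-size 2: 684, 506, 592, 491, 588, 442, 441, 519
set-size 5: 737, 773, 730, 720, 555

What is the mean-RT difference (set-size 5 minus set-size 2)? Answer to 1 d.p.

170.1 ms

M(set-size 2) = 4263/8 = 532.875
M(set-size 5) = 3515/5 = 703.000
Difference = 703.000 − 532.875 = 170.125 ms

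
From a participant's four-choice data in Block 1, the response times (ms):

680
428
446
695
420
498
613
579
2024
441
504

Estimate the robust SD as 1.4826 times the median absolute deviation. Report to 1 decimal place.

112.7 ms

Sorted: 420, 428, 441, 446, 498, 504, 579, 613, 680, 695, 2024 → median = 504
|x − 504| sorted: 0, 6, 58, 63, 75, 76, 84, 109, 176, 191, 1520 → MAD = 76
Robust SD ≈ 1.4826 × 76 = 112.678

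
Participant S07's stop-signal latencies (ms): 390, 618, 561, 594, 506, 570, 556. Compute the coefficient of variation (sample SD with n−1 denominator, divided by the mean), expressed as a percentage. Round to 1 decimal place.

n = 7, Σ = 3795, M = 542.1429
Σ(x−M)² = 34220.857; s = √(34220.857/6) = 75.5214
CV = 75.5214 / 542.1429 = 0.13930 = 13.930%

13.9%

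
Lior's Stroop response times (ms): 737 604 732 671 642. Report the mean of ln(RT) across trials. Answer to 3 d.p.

ln(RT): 6.6026, 6.4036, 6.5958, 6.5088, 6.4646
Σ ln(RT) = 32.5753
Mean = 32.5753/5 = 6.51506

6.515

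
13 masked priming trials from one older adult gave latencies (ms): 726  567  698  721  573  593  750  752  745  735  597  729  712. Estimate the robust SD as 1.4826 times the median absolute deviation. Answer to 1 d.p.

Sorted: 567, 573, 593, 597, 698, 712, 721, 726, 729, 735, 745, 750, 752 → median = 721
|x − 721| sorted: 0, 5, 8, 9, 14, 23, 24, 29, 31, 124, 128, 148, 154 → MAD = 24
Robust SD ≈ 1.4826 × 24 = 35.582

35.6 ms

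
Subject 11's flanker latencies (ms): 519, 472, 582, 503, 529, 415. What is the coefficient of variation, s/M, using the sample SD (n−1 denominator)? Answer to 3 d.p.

0.112

n = 6, Σ = 3020, M = 503.3333
Σ(x−M)² = 15877.333; s = √(15877.333/5) = 56.3513
CV = 56.3513 / 503.3333 = 0.11196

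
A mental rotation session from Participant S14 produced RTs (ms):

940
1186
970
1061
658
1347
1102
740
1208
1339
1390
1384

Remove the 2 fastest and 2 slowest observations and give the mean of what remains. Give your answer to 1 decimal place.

1144.1 ms

Sorted: 658, 740, 940, 970, 1061, 1102, 1186, 1208, 1339, 1347, 1384, 1390
Drop lowest 2 (658, 740) and highest 2 (1384, 1390)
Remaining (n=8): Σ = 9153, mean = 9153/8 = 1144.125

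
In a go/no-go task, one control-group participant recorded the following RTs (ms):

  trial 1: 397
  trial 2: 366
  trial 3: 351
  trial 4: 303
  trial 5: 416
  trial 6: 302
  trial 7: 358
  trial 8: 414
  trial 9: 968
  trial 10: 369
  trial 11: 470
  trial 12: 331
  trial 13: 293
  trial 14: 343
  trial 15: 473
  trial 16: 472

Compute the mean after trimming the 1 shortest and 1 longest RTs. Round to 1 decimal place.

383.2 ms

Sorted: 293, 302, 303, 331, 343, 351, 358, 366, 369, 397, 414, 416, 470, 472, 473, 968
Drop lowest 1 (293) and highest 1 (968)
Remaining (n=14): Σ = 5365, mean = 5365/14 = 383.214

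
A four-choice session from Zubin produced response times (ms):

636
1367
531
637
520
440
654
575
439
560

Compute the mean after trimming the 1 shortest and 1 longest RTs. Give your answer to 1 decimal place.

Sorted: 439, 440, 520, 531, 560, 575, 636, 637, 654, 1367
Drop lowest 1 (439) and highest 1 (1367)
Remaining (n=8): Σ = 4553, mean = 4553/8 = 569.125

569.1 ms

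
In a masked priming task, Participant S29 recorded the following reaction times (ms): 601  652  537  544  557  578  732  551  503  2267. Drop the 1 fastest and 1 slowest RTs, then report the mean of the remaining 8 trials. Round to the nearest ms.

Sorted: 503, 537, 544, 551, 557, 578, 601, 652, 732, 2267
Drop lowest 1 (503) and highest 1 (2267)
Remaining (n=8): Σ = 4752, mean = 4752/8 = 594.000

594 ms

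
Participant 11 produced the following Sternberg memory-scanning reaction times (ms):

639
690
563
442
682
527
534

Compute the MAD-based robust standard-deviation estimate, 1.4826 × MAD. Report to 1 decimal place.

112.7 ms

Sorted: 442, 527, 534, 563, 639, 682, 690 → median = 563
|x − 563| sorted: 0, 29, 36, 76, 119, 121, 127 → MAD = 76
Robust SD ≈ 1.4826 × 76 = 112.678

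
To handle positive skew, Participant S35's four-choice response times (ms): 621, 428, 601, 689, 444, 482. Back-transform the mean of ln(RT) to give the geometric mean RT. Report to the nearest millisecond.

535 ms

ln(RT): 6.4313, 6.0591, 6.3986, 6.5352, 6.0958, 6.1779
Mean ln(RT) = 37.6981/6 = 6.28301
Geometric mean = exp(6.28301) = 535.40 ms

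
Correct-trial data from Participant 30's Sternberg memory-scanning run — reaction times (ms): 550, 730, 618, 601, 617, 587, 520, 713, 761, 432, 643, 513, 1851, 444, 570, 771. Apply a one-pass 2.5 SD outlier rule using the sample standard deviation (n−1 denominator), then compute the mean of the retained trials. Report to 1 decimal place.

n = 16, ΣRT = 10921, M = 682.562
Σ(x−M)² = 1613327.94; s = √(1613327.94/15) = 327.956
Cutoffs: 682.562 ± 2.5·327.956 → [-137.3, 1502.5]
Outside: 1851 → excluded.
Retained (n=15): Σ = 9070, mean = 9070/15 = 604.667

604.7 ms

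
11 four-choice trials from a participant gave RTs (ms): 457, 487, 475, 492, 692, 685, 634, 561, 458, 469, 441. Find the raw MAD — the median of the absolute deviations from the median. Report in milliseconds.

Sorted: 441, 457, 458, 469, 475, 487, 492, 561, 634, 685, 692 → median = 487
|x − 487|: 30, 0, 12, 5, 205, 198, 147, 74, 29, 18, 46
Sorted deviations: 0, 5, 12, 18, 29, 30, 46, 74, 147, 198, 205 → MAD = 30

30 ms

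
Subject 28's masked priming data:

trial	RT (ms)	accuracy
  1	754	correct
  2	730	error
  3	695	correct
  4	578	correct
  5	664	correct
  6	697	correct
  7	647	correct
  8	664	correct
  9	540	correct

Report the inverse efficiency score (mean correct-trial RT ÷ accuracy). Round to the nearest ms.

Correct trials (n=8): 754, 695, 578, 664, 697, 647, 664, 540
Mean correct RT = 5239/8 = 654.8750 ms
Proportion correct = 8/9
IES = 654.8750 / (8/9) = 736.734 ms

737 ms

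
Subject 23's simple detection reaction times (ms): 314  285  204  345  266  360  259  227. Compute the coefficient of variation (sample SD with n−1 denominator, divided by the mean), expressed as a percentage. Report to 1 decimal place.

n = 8, Σ = 2260, M = 282.5000
Σ(x−M)² = 20978.000; s = √(20978.000/7) = 54.7436
CV = 54.7436 / 282.5000 = 0.19378 = 19.378%

19.4%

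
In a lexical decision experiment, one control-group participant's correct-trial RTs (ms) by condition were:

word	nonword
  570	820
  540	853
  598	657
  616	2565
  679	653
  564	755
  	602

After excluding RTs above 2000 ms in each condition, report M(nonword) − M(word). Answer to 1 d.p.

nonword: exclude 2565
M(word) = 3567/6 = 594.500
M(nonword) = 4340/6 = 723.333
Difference = 723.333 − 594.500 = 128.833 ms

128.8 ms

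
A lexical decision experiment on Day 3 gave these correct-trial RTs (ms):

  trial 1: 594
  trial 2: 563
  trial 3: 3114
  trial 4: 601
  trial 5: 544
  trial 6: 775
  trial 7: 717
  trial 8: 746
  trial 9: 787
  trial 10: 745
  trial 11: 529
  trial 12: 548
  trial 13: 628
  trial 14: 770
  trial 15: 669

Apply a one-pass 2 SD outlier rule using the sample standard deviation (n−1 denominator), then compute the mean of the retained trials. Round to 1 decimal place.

658.3 ms

n = 15, ΣRT = 12330, M = 822.000
Σ(x−M)² = 5749292.00; s = √(5749292.00/14) = 640.830
Cutoffs: 822.000 ± 2·640.830 → [-459.7, 2103.7]
Outside: 3114 → excluded.
Retained (n=14): Σ = 9216, mean = 9216/14 = 658.286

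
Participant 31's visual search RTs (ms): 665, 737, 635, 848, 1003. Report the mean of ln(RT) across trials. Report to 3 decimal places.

6.642

ln(RT): 6.4998, 6.6026, 6.4536, 6.7429, 6.9108
Σ ln(RT) = 33.2096
Mean = 33.2096/5 = 6.64193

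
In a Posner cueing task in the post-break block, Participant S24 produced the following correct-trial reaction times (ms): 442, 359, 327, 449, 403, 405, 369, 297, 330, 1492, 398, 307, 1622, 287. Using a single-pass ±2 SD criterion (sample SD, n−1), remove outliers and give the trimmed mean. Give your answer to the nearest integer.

n = 14, ΣRT = 7487, M = 534.786
Σ(x−M)² = 2480508.36; s = √(2480508.36/13) = 436.816
Cutoffs: 534.786 ± 2·436.816 → [-338.8, 1408.4]
Outside: 1492, 1622 → excluded.
Retained (n=12): Σ = 4373, mean = 4373/12 = 364.417

364 ms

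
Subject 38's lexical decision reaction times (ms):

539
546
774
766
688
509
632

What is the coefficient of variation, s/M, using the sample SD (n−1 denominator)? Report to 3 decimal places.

0.173

n = 7, Σ = 4454, M = 636.2857
Σ(x−M)² = 72301.429; s = √(72301.429/6) = 109.7736
CV = 109.7736 / 636.2857 = 0.17252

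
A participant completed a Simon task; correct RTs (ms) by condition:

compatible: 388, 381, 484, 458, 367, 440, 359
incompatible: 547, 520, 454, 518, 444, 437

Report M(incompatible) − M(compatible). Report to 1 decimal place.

M(compatible) = 2877/7 = 411.000
M(incompatible) = 2920/6 = 486.667
Difference = 486.667 − 411.000 = 75.667 ms

75.7 ms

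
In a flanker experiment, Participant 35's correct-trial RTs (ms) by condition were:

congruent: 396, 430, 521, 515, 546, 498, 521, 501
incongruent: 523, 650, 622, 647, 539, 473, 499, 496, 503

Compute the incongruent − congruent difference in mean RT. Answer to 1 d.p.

M(congruent) = 3928/8 = 491.000
M(incongruent) = 4952/9 = 550.222
Difference = 550.222 − 491.000 = 59.222 ms

59.2 ms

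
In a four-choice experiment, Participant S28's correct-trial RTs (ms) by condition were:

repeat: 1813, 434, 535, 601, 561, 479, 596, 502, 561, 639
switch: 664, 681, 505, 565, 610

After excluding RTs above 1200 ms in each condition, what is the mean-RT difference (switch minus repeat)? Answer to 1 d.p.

repeat: exclude 1813
M(repeat) = 4908/9 = 545.333
M(switch) = 3025/5 = 605.000
Difference = 605.000 − 545.333 = 59.667 ms

59.7 ms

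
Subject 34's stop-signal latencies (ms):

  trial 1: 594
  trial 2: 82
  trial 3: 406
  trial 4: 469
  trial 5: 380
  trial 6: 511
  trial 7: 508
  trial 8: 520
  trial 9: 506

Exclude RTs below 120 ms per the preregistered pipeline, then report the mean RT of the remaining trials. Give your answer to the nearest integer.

487 ms

Excluded: 82
Retained (n=8): Σ = 3894
Mean = 3894/8 = 486.7500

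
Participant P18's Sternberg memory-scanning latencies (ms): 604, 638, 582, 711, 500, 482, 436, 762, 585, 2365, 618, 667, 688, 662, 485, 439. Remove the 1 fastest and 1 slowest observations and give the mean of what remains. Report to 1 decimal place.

Sorted: 436, 439, 482, 485, 500, 582, 585, 604, 618, 638, 662, 667, 688, 711, 762, 2365
Drop lowest 1 (436) and highest 1 (2365)
Remaining (n=14): Σ = 8423, mean = 8423/14 = 601.643

601.6 ms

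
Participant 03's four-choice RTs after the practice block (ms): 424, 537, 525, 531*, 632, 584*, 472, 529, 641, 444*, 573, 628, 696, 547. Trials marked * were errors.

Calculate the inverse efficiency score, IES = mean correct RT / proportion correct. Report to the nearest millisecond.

Correct trials (n=11): 424, 537, 525, 632, 472, 529, 641, 573, 628, 696, 547
Mean correct RT = 6204/11 = 564.0000 ms
Proportion correct = 11/14
IES = 564.0000 / (11/14) = 717.818 ms

718 ms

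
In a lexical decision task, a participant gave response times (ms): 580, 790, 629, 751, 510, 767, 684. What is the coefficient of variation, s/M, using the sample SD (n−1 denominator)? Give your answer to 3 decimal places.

0.156

n = 7, Σ = 4711, M = 673.0000
Σ(x−M)² = 65884.000; s = √(65884.000/6) = 104.7887
CV = 104.7887 / 673.0000 = 0.15570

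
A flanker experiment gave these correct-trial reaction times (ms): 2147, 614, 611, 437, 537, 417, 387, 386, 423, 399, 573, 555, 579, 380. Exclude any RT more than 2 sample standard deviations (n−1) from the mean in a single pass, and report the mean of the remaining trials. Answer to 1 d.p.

484.5 ms

n = 14, ΣRT = 8445, M = 603.214
Σ(x−M)² = 2671898.36; s = √(2671898.36/13) = 453.355
Cutoffs: 603.214 ± 2·453.355 → [-303.5, 1509.9]
Outside: 2147 → excluded.
Retained (n=13): Σ = 6298, mean = 6298/13 = 484.462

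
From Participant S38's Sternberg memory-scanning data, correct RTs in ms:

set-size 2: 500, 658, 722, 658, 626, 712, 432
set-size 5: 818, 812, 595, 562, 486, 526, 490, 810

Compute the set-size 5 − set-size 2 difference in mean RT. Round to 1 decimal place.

21.9 ms

M(set-size 2) = 4308/7 = 615.429
M(set-size 5) = 5099/8 = 637.375
Difference = 637.375 − 615.429 = 21.946 ms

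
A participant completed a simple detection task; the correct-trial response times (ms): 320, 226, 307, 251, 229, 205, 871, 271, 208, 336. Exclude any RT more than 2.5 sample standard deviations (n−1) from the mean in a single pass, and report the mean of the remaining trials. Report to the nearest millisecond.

n = 10, ΣRT = 3224, M = 322.400
Σ(x−M)² = 354016.40; s = √(354016.40/9) = 198.331
Cutoffs: 322.400 ± 2.5·198.331 → [-173.4, 818.2]
Outside: 871 → excluded.
Retained (n=9): Σ = 2353, mean = 2353/9 = 261.444

261 ms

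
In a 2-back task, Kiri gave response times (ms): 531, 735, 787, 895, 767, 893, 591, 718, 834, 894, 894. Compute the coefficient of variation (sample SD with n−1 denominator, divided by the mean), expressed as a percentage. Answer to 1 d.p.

n = 11, Σ = 8539, M = 776.2727
Σ(x−M)² = 158558.182; s = √(158558.182/10) = 125.9199
CV = 125.9199 / 776.2727 = 0.16221 = 16.221%

16.2%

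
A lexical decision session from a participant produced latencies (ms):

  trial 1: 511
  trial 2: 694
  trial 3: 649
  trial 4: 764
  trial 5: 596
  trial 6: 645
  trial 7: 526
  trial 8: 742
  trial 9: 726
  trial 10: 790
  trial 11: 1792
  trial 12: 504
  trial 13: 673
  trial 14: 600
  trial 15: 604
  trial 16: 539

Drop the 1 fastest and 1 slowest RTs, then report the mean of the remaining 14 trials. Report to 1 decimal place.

647.1 ms

Sorted: 504, 511, 526, 539, 596, 600, 604, 645, 649, 673, 694, 726, 742, 764, 790, 1792
Drop lowest 1 (504) and highest 1 (1792)
Remaining (n=14): Σ = 9059, mean = 9059/14 = 647.071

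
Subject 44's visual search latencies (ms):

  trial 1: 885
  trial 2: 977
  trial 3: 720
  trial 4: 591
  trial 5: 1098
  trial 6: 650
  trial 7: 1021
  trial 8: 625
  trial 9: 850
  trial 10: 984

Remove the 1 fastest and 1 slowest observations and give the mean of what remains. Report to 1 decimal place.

839.0 ms

Sorted: 591, 625, 650, 720, 850, 885, 977, 984, 1021, 1098
Drop lowest 1 (591) and highest 1 (1098)
Remaining (n=8): Σ = 6712, mean = 6712/8 = 839.000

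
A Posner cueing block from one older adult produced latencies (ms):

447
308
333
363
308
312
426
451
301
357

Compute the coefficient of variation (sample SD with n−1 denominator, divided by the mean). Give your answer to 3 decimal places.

0.166

n = 10, Σ = 3606, M = 360.6000
Σ(x−M)² = 32142.400; s = √(32142.400/9) = 59.7610
CV = 59.7610 / 360.6000 = 0.16573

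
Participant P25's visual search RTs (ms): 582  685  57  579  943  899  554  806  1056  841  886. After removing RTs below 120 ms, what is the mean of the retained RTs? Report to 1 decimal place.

Excluded: 57
Retained (n=10): Σ = 7831
Mean = 7831/10 = 783.1000

783.1 ms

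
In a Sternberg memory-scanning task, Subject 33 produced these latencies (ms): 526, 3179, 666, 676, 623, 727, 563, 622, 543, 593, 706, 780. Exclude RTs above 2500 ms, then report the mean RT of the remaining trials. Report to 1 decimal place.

Excluded: 3179
Retained (n=11): Σ = 7025
Mean = 7025/11 = 638.6364

638.6 ms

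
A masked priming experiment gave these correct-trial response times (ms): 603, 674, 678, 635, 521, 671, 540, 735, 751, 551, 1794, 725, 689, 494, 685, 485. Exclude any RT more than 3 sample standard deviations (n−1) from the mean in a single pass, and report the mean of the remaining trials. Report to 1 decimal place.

n = 16, ΣRT = 11231, M = 701.938
Σ(x−M)² = 1385710.94; s = √(1385710.94/15) = 303.942
Cutoffs: 701.938 ± 3·303.942 → [-209.9, 1613.8]
Outside: 1794 → excluded.
Retained (n=15): Σ = 9437, mean = 9437/15 = 629.133

629.1 ms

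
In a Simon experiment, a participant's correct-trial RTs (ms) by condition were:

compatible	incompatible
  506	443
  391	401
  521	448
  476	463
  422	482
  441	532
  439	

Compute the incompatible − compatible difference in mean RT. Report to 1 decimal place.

4.9 ms

M(compatible) = 3196/7 = 456.571
M(incompatible) = 2769/6 = 461.500
Difference = 461.500 − 456.571 = 4.929 ms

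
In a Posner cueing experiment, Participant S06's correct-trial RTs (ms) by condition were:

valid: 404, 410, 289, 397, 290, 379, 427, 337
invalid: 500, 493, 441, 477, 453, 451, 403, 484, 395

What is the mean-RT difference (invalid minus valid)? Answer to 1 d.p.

M(valid) = 2933/8 = 366.625
M(invalid) = 4097/9 = 455.222
Difference = 455.222 − 366.625 = 88.597 ms

88.6 ms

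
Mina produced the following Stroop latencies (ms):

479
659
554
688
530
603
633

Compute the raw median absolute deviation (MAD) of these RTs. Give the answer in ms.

56 ms

Sorted: 479, 530, 554, 603, 633, 659, 688 → median = 603
|x − 603|: 124, 56, 49, 85, 73, 0, 30
Sorted deviations: 0, 30, 49, 56, 73, 85, 124 → MAD = 56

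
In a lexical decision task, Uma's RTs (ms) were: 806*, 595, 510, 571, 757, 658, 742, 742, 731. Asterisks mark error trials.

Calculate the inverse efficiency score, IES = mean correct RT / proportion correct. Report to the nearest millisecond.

746 ms

Correct trials (n=8): 595, 510, 571, 757, 658, 742, 742, 731
Mean correct RT = 5306/8 = 663.2500 ms
Proportion correct = 8/9
IES = 663.2500 / (8/9) = 746.156 ms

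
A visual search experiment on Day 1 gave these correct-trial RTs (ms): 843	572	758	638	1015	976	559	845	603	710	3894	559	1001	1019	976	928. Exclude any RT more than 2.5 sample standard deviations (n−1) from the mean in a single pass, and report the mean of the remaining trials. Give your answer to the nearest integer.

800 ms

n = 16, ΣRT = 15896, M = 993.500
Σ(x−M)² = 9433620.00; s = √(9433620.00/15) = 793.037
Cutoffs: 993.500 ± 2.5·793.037 → [-989.1, 2976.1]
Outside: 3894 → excluded.
Retained (n=15): Σ = 12002, mean = 12002/15 = 800.133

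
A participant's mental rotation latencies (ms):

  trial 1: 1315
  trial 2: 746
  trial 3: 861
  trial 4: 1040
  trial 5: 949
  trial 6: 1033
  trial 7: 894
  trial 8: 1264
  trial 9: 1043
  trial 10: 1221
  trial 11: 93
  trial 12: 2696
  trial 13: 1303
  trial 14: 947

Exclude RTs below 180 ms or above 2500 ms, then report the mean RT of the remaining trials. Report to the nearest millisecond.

Excluded: 93, 2696
Retained (n=12): Σ = 12616
Mean = 12616/12 = 1051.3333

1051 ms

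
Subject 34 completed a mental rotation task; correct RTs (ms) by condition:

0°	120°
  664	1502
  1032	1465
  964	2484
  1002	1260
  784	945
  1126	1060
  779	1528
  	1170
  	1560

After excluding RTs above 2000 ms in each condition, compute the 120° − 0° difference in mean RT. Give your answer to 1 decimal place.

404.0 ms

120°: exclude 2484
M(0°) = 6351/7 = 907.286
M(120°) = 10490/8 = 1311.250
Difference = 1311.250 − 907.286 = 403.964 ms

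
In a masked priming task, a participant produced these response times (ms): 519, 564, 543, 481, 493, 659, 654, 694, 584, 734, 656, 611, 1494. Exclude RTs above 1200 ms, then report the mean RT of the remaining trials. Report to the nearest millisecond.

599 ms

Excluded: 1494
Retained (n=12): Σ = 7192
Mean = 7192/12 = 599.3333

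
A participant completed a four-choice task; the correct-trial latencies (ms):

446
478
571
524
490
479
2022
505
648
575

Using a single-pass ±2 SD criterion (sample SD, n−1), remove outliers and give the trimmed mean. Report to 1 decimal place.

524.0 ms

n = 10, ΣRT = 6738, M = 673.800
Σ(x−M)² = 2051531.60; s = √(2051531.60/9) = 477.439
Cutoffs: 673.800 ± 2·477.439 → [-281.1, 1628.7]
Outside: 2022 → excluded.
Retained (n=9): Σ = 4716, mean = 4716/9 = 524.000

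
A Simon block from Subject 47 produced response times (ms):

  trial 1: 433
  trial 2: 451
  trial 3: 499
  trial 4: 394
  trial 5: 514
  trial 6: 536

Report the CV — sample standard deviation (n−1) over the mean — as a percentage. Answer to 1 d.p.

n = 6, Σ = 2827, M = 471.1667
Σ(x−M)² = 14630.833; s = √(14630.833/5) = 54.0941
CV = 54.0941 / 471.1667 = 0.11481 = 11.481%

11.5%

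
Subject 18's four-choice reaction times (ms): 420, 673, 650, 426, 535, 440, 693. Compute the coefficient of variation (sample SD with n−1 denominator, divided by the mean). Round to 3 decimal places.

0.224

n = 7, Σ = 3837, M = 548.1429
Σ(x−M)² = 90154.857; s = √(90154.857/6) = 122.5798
CV = 122.5798 / 548.1429 = 0.22363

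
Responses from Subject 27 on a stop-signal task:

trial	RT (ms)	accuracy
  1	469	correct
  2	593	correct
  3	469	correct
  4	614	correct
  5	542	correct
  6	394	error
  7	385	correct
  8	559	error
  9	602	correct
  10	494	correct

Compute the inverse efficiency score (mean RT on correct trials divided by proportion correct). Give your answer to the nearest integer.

Correct trials (n=8): 469, 593, 469, 614, 542, 385, 602, 494
Mean correct RT = 4168/8 = 521.0000 ms
Proportion correct = 8/10
IES = 521.0000 / (8/10) = 651.250 ms

651 ms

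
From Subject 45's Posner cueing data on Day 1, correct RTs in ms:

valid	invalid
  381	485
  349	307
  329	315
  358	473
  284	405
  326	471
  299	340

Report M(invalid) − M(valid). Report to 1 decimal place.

67.1 ms

M(valid) = 2326/7 = 332.286
M(invalid) = 2796/7 = 399.429
Difference = 399.429 − 332.286 = 67.143 ms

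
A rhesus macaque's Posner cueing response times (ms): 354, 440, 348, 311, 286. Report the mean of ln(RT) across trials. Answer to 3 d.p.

ln(RT): 5.8693, 6.0868, 5.8522, 5.7398, 5.6560
Σ ln(RT) = 29.2041
Mean = 29.2041/5 = 5.84081

5.841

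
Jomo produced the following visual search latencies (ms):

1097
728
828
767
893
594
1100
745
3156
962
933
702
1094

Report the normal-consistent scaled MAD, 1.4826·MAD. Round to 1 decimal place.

Sorted: 594, 702, 728, 745, 767, 828, 893, 933, 962, 1094, 1097, 1100, 3156 → median = 893
|x − 893| sorted: 0, 40, 65, 69, 126, 148, 165, 191, 201, 204, 207, 299, 2263 → MAD = 165
Robust SD ≈ 1.4826 × 165 = 244.629

244.6 ms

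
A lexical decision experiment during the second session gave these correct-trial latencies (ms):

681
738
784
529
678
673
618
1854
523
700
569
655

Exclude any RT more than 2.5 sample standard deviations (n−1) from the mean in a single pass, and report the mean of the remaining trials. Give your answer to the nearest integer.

n = 12, ΣRT = 9002, M = 750.167
Σ(x−M)² = 1398069.67; s = √(1398069.67/11) = 356.507
Cutoffs: 750.167 ± 2.5·356.507 → [-141.1, 1641.4]
Outside: 1854 → excluded.
Retained (n=11): Σ = 7148, mean = 7148/11 = 649.818

650 ms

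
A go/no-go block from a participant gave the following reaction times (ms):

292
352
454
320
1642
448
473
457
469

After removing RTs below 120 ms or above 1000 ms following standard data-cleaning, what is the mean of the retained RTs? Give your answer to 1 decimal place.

Excluded: 1642
Retained (n=8): Σ = 3265
Mean = 3265/8 = 408.1250

408.1 ms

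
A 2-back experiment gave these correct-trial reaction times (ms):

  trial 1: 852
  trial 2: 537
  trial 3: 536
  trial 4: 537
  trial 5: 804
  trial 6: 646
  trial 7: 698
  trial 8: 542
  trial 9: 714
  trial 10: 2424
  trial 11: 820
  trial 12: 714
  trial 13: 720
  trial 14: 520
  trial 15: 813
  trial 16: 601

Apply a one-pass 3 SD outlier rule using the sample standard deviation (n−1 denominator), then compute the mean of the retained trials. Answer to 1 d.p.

n = 16, ΣRT = 12478, M = 779.875
Σ(x−M)² = 3082095.75; s = √(3082095.75/15) = 453.291
Cutoffs: 779.875 ± 3·453.291 → [-580.0, 2139.7]
Outside: 2424 → excluded.
Retained (n=15): Σ = 10054, mean = 10054/15 = 670.267

670.3 ms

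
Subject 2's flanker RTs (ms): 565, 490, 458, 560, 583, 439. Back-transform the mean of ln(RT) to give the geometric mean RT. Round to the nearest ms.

ln(RT): 6.3368, 6.1944, 6.1269, 6.3279, 6.3682, 6.0845
Mean ln(RT) = 37.4387/6 = 6.23979
Geometric mean = exp(6.23979) = 512.75 ms

513 ms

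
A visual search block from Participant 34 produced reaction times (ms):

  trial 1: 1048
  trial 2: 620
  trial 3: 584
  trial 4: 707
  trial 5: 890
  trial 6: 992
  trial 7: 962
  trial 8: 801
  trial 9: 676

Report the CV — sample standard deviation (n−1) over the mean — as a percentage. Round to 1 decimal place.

21.2%

n = 9, Σ = 7280, M = 808.8889
Σ(x−M)² = 235082.889; s = √(235082.889/8) = 171.4216
CV = 171.4216 / 808.8889 = 0.21192 = 21.192%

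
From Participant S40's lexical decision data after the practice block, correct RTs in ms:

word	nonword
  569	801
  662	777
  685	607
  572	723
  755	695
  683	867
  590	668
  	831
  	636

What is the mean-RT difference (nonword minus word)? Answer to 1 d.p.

88.7 ms

M(word) = 4516/7 = 645.143
M(nonword) = 6605/9 = 733.889
Difference = 733.889 − 645.143 = 88.746 ms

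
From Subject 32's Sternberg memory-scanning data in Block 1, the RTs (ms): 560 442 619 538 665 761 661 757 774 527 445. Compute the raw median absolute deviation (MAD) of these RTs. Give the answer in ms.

92 ms

Sorted: 442, 445, 527, 538, 560, 619, 661, 665, 757, 761, 774 → median = 619
|x − 619|: 59, 177, 0, 81, 46, 142, 42, 138, 155, 92, 174
Sorted deviations: 0, 42, 46, 59, 81, 92, 138, 142, 155, 174, 177 → MAD = 92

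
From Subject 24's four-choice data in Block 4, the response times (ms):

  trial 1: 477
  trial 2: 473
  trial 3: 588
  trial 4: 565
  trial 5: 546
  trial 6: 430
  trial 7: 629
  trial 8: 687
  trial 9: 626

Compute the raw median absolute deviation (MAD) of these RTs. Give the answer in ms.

Sorted: 430, 473, 477, 546, 565, 588, 626, 629, 687 → median = 565
|x − 565|: 88, 92, 23, 0, 19, 135, 64, 122, 61
Sorted deviations: 0, 19, 23, 61, 64, 88, 92, 122, 135 → MAD = 64

64 ms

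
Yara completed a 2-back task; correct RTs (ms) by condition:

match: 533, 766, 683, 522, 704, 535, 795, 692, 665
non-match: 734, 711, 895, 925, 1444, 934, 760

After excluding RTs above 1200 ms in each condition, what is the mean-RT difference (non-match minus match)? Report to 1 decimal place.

171.5 ms

non-match: exclude 1444
M(match) = 5895/9 = 655.000
M(non-match) = 4959/6 = 826.500
Difference = 826.500 − 655.000 = 171.500 ms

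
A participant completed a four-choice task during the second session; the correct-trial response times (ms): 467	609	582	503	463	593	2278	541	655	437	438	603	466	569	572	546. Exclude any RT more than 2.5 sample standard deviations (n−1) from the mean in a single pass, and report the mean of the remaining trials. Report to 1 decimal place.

n = 16, ΣRT = 10322, M = 645.125
Σ(x−M)² = 2911369.75; s = √(2911369.75/15) = 440.558
Cutoffs: 645.125 ± 2.5·440.558 → [-456.3, 1746.5]
Outside: 2278 → excluded.
Retained (n=15): Σ = 8044, mean = 8044/15 = 536.267

536.3 ms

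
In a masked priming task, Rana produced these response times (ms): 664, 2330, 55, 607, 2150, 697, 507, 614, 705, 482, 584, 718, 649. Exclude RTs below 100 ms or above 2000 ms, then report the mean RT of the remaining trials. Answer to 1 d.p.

Excluded: 55, 2150, 2330
Retained (n=10): Σ = 6227
Mean = 6227/10 = 622.7000

622.7 ms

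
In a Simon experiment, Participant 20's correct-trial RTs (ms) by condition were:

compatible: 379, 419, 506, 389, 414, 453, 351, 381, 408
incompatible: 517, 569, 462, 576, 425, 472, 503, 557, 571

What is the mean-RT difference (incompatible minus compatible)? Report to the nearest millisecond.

106 ms

M(compatible) = 3700/9 = 411.111
M(incompatible) = 4652/9 = 516.889
Difference = 516.889 − 411.111 = 105.778 ms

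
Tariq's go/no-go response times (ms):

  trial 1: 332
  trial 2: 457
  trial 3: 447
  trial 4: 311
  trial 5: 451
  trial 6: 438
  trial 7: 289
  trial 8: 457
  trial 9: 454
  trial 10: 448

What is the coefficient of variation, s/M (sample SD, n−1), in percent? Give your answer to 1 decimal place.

n = 10, Σ = 4084, M = 408.4000
Σ(x−M)² = 42132.400; s = √(42132.400/9) = 68.4206
CV = 68.4206 / 408.4000 = 0.16753 = 16.753%

16.8%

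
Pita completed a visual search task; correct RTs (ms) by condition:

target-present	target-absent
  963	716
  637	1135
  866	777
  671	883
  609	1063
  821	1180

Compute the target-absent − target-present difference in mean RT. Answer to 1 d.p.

197.8 ms

M(target-present) = 4567/6 = 761.167
M(target-absent) = 5754/6 = 959.000
Difference = 959.000 − 761.167 = 197.833 ms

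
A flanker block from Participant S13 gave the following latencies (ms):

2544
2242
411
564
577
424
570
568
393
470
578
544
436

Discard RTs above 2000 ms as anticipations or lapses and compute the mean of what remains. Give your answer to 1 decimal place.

503.2 ms

Excluded: 2242, 2544
Retained (n=11): Σ = 5535
Mean = 5535/11 = 503.1818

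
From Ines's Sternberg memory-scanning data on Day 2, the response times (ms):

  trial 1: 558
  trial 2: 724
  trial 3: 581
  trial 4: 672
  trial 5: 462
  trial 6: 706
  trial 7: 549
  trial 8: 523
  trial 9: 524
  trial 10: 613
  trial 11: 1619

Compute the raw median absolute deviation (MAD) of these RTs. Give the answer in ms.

58 ms

Sorted: 462, 523, 524, 549, 558, 581, 613, 672, 706, 724, 1619 → median = 581
|x − 581|: 23, 143, 0, 91, 119, 125, 32, 58, 57, 32, 1038
Sorted deviations: 0, 23, 32, 32, 57, 58, 91, 119, 125, 143, 1038 → MAD = 58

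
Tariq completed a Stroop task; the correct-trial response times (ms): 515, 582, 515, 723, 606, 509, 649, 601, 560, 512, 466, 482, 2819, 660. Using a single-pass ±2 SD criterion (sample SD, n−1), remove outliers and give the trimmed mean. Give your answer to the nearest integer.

n = 14, ΣRT = 10199, M = 728.500
Σ(x−M)² = 4778235.50; s = √(4778235.50/13) = 606.264
Cutoffs: 728.500 ± 2·606.264 → [-484.0, 1941.0]
Outside: 2819 → excluded.
Retained (n=13): Σ = 7380, mean = 7380/13 = 567.692

568 ms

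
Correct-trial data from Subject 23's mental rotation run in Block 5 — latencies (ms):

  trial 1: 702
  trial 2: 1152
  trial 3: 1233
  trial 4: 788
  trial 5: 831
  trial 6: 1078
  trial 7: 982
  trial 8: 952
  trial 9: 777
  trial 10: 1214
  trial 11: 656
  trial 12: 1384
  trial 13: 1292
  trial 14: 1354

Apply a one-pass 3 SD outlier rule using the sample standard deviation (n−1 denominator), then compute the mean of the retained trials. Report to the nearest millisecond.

n = 14, ΣRT = 14395, M = 1028.214
Σ(x−M)² = 809166.36; s = √(809166.36/13) = 249.487
Cutoffs: 1028.214 ± 3·249.487 → [279.8, 1776.7]
No RTs fall outside the cutoffs; all 14 retained. Mean = 14395/14 = 1028.214

1028 ms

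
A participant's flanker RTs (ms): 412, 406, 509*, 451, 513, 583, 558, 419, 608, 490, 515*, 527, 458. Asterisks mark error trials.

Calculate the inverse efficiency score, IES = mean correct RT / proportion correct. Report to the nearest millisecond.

Correct trials (n=11): 412, 406, 451, 513, 583, 558, 419, 608, 490, 527, 458
Mean correct RT = 5425/11 = 493.1818 ms
Proportion correct = 11/13
IES = 493.1818 / (11/13) = 582.851 ms

583 ms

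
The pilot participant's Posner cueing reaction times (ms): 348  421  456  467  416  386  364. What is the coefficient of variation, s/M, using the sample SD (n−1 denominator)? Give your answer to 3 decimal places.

n = 7, Σ = 2858, M = 408.2857
Σ(x−M)² = 12037.429; s = √(12037.429/6) = 44.7910
CV = 44.7910 / 408.2857 = 0.10971

0.110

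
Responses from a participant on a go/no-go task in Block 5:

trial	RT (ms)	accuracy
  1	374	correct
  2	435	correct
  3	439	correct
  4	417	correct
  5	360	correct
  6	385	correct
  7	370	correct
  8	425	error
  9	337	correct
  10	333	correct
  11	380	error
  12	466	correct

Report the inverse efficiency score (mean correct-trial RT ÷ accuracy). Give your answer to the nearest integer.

470 ms

Correct trials (n=10): 374, 435, 439, 417, 360, 385, 370, 337, 333, 466
Mean correct RT = 3916/10 = 391.6000 ms
Proportion correct = 10/12
IES = 391.6000 / (10/12) = 469.920 ms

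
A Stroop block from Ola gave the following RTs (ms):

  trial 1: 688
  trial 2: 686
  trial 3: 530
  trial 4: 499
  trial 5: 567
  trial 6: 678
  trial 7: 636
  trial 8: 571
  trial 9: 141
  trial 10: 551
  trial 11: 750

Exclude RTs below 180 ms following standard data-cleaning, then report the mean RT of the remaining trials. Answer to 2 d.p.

615.60 ms

Excluded: 141
Retained (n=10): Σ = 6156
Mean = 6156/10 = 615.6000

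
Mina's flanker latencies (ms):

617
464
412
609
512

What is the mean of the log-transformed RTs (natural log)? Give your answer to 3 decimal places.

ln(RT): 6.4249, 6.1399, 6.0210, 6.4118, 6.2383
Σ ln(RT) = 31.2359
Mean = 31.2359/5 = 6.24718

6.247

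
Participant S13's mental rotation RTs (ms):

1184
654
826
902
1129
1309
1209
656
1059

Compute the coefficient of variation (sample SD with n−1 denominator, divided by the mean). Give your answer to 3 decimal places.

n = 9, Σ = 8928, M = 992.0000
Σ(x−M)² = 470496.000; s = √(470496.000/8) = 242.5119
CV = 242.5119 / 992.0000 = 0.24447

0.244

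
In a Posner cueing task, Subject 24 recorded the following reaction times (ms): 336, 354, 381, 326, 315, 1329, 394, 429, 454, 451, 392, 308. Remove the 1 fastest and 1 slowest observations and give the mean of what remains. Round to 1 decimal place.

Sorted: 308, 315, 326, 336, 354, 381, 392, 394, 429, 451, 454, 1329
Drop lowest 1 (308) and highest 1 (1329)
Remaining (n=10): Σ = 3832, mean = 3832/10 = 383.200

383.2 ms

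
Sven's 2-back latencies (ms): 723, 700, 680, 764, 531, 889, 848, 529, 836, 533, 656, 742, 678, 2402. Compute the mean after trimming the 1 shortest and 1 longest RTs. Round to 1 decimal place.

715.0 ms

Sorted: 529, 531, 533, 656, 678, 680, 700, 723, 742, 764, 836, 848, 889, 2402
Drop lowest 1 (529) and highest 1 (2402)
Remaining (n=12): Σ = 8580, mean = 8580/12 = 715.000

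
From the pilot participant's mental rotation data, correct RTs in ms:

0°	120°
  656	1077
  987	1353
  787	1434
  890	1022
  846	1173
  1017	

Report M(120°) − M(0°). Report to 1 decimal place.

M(0°) = 5183/6 = 863.833
M(120°) = 6059/5 = 1211.800
Difference = 1211.800 − 863.833 = 347.967 ms

348.0 ms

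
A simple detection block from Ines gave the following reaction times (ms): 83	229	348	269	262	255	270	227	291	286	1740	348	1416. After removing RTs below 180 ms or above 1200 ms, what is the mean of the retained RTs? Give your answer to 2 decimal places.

Excluded: 83, 1416, 1740
Retained (n=10): Σ = 2785
Mean = 2785/10 = 278.5000

278.50 ms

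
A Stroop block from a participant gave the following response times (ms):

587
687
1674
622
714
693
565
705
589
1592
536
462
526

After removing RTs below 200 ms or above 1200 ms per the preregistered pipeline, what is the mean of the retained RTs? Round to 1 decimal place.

Excluded: 1592, 1674
Retained (n=11): Σ = 6686
Mean = 6686/11 = 607.8182

607.8 ms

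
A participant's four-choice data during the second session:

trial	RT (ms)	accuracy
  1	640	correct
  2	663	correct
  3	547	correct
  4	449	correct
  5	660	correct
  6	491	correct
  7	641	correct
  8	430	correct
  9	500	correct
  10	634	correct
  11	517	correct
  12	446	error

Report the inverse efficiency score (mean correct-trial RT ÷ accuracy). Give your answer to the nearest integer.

Correct trials (n=11): 640, 663, 547, 449, 660, 491, 641, 430, 500, 634, 517
Mean correct RT = 6172/11 = 561.0909 ms
Proportion correct = 11/12
IES = 561.0909 / (11/12) = 612.099 ms

612 ms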